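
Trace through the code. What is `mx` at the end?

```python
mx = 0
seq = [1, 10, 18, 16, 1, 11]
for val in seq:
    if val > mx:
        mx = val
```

Let's trace through this code step by step.

Initialize: mx = 0
Initialize: seq = [1, 10, 18, 16, 1, 11]
Entering loop: for val in seq:

After execution: mx = 18
18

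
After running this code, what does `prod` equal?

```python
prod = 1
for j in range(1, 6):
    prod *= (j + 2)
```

Let's trace through this code step by step.

Initialize: prod = 1
Entering loop: for j in range(1, 6):

After execution: prod = 2520
2520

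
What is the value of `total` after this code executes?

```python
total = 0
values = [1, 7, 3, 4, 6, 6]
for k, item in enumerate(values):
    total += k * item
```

Let's trace through this code step by step.

Initialize: total = 0
Initialize: values = [1, 7, 3, 4, 6, 6]
Entering loop: for k, item in enumerate(values):

After execution: total = 79
79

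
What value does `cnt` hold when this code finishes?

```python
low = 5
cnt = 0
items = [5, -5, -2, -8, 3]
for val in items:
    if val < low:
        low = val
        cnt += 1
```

Let's trace through this code step by step.

Initialize: low = 5
Initialize: cnt = 0
Initialize: items = [5, -5, -2, -8, 3]
Entering loop: for val in items:

After execution: cnt = 2
2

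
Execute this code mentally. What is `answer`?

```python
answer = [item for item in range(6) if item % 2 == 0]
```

Let's trace through this code step by step.

Initialize: answer = [item for item in range(6) if item % 2 == 0]

After execution: answer = [0, 2, 4]
[0, 2, 4]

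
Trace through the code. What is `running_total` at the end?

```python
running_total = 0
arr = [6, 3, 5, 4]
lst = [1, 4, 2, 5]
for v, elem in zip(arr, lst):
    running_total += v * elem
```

Let's trace through this code step by step.

Initialize: running_total = 0
Initialize: arr = [6, 3, 5, 4]
Initialize: lst = [1, 4, 2, 5]
Entering loop: for v, elem in zip(arr, lst):

After execution: running_total = 48
48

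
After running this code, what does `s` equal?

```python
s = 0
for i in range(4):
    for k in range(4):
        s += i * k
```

Let's trace through this code step by step.

Initialize: s = 0
Entering loop: for i in range(4):

After execution: s = 36
36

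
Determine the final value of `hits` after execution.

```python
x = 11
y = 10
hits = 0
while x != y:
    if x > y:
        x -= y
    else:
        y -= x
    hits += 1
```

Let's trace through this code step by step.

Initialize: x = 11
Initialize: y = 10
Initialize: hits = 0
Entering loop: while x != y:

After execution: hits = 10
10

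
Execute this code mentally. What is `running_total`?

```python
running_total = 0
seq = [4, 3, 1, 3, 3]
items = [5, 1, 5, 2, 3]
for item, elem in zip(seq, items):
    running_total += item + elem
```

Let's trace through this code step by step.

Initialize: running_total = 0
Initialize: seq = [4, 3, 1, 3, 3]
Initialize: items = [5, 1, 5, 2, 3]
Entering loop: for item, elem in zip(seq, items):

After execution: running_total = 30
30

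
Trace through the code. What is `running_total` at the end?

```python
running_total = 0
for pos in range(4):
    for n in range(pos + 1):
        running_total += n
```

Let's trace through this code step by step.

Initialize: running_total = 0
Entering loop: for pos in range(4):

After execution: running_total = 10
10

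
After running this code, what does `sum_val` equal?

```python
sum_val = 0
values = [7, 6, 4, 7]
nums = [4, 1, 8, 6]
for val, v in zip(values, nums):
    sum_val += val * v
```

Let's trace through this code step by step.

Initialize: sum_val = 0
Initialize: values = [7, 6, 4, 7]
Initialize: nums = [4, 1, 8, 6]
Entering loop: for val, v in zip(values, nums):

After execution: sum_val = 108
108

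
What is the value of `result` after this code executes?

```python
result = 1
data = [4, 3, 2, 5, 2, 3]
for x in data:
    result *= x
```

Let's trace through this code step by step.

Initialize: result = 1
Initialize: data = [4, 3, 2, 5, 2, 3]
Entering loop: for x in data:

After execution: result = 720
720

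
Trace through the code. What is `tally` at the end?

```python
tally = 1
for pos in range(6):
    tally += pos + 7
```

Let's trace through this code step by step.

Initialize: tally = 1
Entering loop: for pos in range(6):

After execution: tally = 58
58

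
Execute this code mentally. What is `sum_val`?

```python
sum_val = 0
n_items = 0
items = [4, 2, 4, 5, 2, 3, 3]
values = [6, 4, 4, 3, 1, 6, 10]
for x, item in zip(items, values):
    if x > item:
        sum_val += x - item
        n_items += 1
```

Let's trace through this code step by step.

Initialize: sum_val = 0
Initialize: n_items = 0
Initialize: items = [4, 2, 4, 5, 2, 3, 3]
Initialize: values = [6, 4, 4, 3, 1, 6, 10]
Entering loop: for x, item in zip(items, values):

After execution: sum_val = 3
3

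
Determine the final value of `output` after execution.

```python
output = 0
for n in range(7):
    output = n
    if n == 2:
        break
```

Let's trace through this code step by step.

Initialize: output = 0
Entering loop: for n in range(7):

After execution: output = 2
2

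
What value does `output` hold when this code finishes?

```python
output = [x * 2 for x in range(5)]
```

Let's trace through this code step by step.

Initialize: output = [x * 2 for x in range(5)]

After execution: output = [0, 2, 4, 6, 8]
[0, 2, 4, 6, 8]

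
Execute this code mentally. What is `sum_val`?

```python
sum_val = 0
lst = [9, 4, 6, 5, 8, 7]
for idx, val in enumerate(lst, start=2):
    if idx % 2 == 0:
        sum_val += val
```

Let's trace through this code step by step.

Initialize: sum_val = 0
Initialize: lst = [9, 4, 6, 5, 8, 7]
Entering loop: for idx, val in enumerate(lst, start=2):

After execution: sum_val = 23
23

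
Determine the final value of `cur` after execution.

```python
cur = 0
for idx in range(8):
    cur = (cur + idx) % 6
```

Let's trace through this code step by step.

Initialize: cur = 0
Entering loop: for idx in range(8):

After execution: cur = 4
4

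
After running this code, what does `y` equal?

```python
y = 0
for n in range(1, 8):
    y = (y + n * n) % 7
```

Let's trace through this code step by step.

Initialize: y = 0
Entering loop: for n in range(1, 8):

After execution: y = 0
0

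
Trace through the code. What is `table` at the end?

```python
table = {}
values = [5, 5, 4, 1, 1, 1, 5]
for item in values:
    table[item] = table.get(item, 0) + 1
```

Let's trace through this code step by step.

Initialize: table = {}
Initialize: values = [5, 5, 4, 1, 1, 1, 5]
Entering loop: for item in values:

After execution: table = {5: 3, 4: 1, 1: 3}
{5: 3, 4: 1, 1: 3}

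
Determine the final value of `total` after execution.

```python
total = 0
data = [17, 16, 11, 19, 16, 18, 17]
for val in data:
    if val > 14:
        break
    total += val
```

Let's trace through this code step by step.

Initialize: total = 0
Initialize: data = [17, 16, 11, 19, 16, 18, 17]
Entering loop: for val in data:

After execution: total = 0
0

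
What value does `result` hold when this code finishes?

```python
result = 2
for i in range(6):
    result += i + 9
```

Let's trace through this code step by step.

Initialize: result = 2
Entering loop: for i in range(6):

After execution: result = 71
71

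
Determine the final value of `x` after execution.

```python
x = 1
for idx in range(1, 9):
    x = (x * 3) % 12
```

Let's trace through this code step by step.

Initialize: x = 1
Entering loop: for idx in range(1, 9):

After execution: x = 9
9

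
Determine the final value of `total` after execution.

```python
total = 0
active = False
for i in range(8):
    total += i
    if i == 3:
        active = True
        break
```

Let's trace through this code step by step.

Initialize: total = 0
Initialize: active = False
Entering loop: for i in range(8):

After execution: total = 6
6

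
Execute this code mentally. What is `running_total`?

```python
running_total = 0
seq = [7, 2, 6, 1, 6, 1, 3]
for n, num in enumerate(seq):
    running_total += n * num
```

Let's trace through this code step by step.

Initialize: running_total = 0
Initialize: seq = [7, 2, 6, 1, 6, 1, 3]
Entering loop: for n, num in enumerate(seq):

After execution: running_total = 64
64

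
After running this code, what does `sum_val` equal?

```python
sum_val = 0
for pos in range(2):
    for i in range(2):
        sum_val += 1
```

Let's trace through this code step by step.

Initialize: sum_val = 0
Entering loop: for pos in range(2):

After execution: sum_val = 4
4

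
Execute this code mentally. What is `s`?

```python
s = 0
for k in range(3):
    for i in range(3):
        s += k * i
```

Let's trace through this code step by step.

Initialize: s = 0
Entering loop: for k in range(3):

After execution: s = 9
9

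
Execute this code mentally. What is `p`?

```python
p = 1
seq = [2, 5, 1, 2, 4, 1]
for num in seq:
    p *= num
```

Let's trace through this code step by step.

Initialize: p = 1
Initialize: seq = [2, 5, 1, 2, 4, 1]
Entering loop: for num in seq:

After execution: p = 80
80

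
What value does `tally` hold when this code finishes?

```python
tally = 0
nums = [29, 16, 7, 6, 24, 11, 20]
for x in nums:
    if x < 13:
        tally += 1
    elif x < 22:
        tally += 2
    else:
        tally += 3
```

Let's trace through this code step by step.

Initialize: tally = 0
Initialize: nums = [29, 16, 7, 6, 24, 11, 20]
Entering loop: for x in nums:

After execution: tally = 13
13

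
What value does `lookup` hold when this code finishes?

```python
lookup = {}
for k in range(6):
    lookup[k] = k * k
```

Let's trace through this code step by step.

Initialize: lookup = {}
Entering loop: for k in range(6):

After execution: lookup = {0: 0, 1: 1, 2: 4, 3: 9, 4: 16, 5: 25}
{0: 0, 1: 1, 2: 4, 3: 9, 4: 16, 5: 25}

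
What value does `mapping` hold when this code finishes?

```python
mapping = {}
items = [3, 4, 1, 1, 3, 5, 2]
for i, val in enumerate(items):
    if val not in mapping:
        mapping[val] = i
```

Let's trace through this code step by step.

Initialize: mapping = {}
Initialize: items = [3, 4, 1, 1, 3, 5, 2]
Entering loop: for i, val in enumerate(items):

After execution: mapping = {3: 0, 4: 1, 1: 2, 5: 5, 2: 6}
{3: 0, 4: 1, 1: 2, 5: 5, 2: 6}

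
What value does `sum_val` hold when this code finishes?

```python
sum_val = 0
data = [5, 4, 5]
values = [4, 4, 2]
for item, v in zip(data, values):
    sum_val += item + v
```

Let's trace through this code step by step.

Initialize: sum_val = 0
Initialize: data = [5, 4, 5]
Initialize: values = [4, 4, 2]
Entering loop: for item, v in zip(data, values):

After execution: sum_val = 24
24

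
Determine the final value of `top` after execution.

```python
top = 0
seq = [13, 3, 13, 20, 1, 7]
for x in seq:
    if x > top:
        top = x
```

Let's trace through this code step by step.

Initialize: top = 0
Initialize: seq = [13, 3, 13, 20, 1, 7]
Entering loop: for x in seq:

After execution: top = 20
20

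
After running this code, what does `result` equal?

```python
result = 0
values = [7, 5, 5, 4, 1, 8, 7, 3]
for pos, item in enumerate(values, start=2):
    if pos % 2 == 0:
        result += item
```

Let's trace through this code step by step.

Initialize: result = 0
Initialize: values = [7, 5, 5, 4, 1, 8, 7, 3]
Entering loop: for pos, item in enumerate(values, start=2):

After execution: result = 20
20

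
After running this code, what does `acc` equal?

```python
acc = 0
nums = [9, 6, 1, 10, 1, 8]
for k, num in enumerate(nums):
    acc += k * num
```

Let's trace through this code step by step.

Initialize: acc = 0
Initialize: nums = [9, 6, 1, 10, 1, 8]
Entering loop: for k, num in enumerate(nums):

After execution: acc = 82
82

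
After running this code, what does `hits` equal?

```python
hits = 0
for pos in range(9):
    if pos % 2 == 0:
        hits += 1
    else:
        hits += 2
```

Let's trace through this code step by step.

Initialize: hits = 0
Entering loop: for pos in range(9):

After execution: hits = 13
13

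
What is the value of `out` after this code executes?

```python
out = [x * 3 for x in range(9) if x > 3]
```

Let's trace through this code step by step.

Initialize: out = [x * 3 for x in range(9) if x > 3]

After execution: out = [12, 15, 18, 21, 24]
[12, 15, 18, 21, 24]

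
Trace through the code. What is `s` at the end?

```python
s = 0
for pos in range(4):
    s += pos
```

Let's trace through this code step by step.

Initialize: s = 0
Entering loop: for pos in range(4):

After execution: s = 6
6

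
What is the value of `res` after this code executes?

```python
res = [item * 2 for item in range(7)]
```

Let's trace through this code step by step.

Initialize: res = [item * 2 for item in range(7)]

After execution: res = [0, 2, 4, 6, 8, 10, 12]
[0, 2, 4, 6, 8, 10, 12]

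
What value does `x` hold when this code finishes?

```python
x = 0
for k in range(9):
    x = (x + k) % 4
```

Let's trace through this code step by step.

Initialize: x = 0
Entering loop: for k in range(9):

After execution: x = 0
0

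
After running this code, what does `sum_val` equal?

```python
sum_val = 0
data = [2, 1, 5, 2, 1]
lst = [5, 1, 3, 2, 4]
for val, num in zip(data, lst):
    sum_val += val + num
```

Let's trace through this code step by step.

Initialize: sum_val = 0
Initialize: data = [2, 1, 5, 2, 1]
Initialize: lst = [5, 1, 3, 2, 4]
Entering loop: for val, num in zip(data, lst):

After execution: sum_val = 26
26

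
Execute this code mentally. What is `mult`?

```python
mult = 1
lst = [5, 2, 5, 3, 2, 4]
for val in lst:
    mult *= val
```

Let's trace through this code step by step.

Initialize: mult = 1
Initialize: lst = [5, 2, 5, 3, 2, 4]
Entering loop: for val in lst:

After execution: mult = 1200
1200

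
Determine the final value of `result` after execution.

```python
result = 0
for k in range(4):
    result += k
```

Let's trace through this code step by step.

Initialize: result = 0
Entering loop: for k in range(4):

After execution: result = 6
6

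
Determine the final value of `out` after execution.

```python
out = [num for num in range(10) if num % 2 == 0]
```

Let's trace through this code step by step.

Initialize: out = [num for num in range(10) if num % 2 == 0]

After execution: out = [0, 2, 4, 6, 8]
[0, 2, 4, 6, 8]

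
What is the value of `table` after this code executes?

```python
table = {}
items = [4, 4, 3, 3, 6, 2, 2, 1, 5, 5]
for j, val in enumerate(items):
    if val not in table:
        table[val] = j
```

Let's trace through this code step by step.

Initialize: table = {}
Initialize: items = [4, 4, 3, 3, 6, 2, 2, 1, 5, 5]
Entering loop: for j, val in enumerate(items):

After execution: table = {4: 0, 3: 2, 6: 4, 2: 5, 1: 7, 5: 8}
{4: 0, 3: 2, 6: 4, 2: 5, 1: 7, 5: 8}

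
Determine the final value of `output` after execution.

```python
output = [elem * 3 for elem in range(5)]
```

Let's trace through this code step by step.

Initialize: output = [elem * 3 for elem in range(5)]

After execution: output = [0, 3, 6, 9, 12]
[0, 3, 6, 9, 12]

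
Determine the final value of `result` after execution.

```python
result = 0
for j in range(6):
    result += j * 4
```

Let's trace through this code step by step.

Initialize: result = 0
Entering loop: for j in range(6):

After execution: result = 60
60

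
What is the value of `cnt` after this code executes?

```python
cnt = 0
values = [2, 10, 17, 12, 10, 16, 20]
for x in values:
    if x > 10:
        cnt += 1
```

Let's trace through this code step by step.

Initialize: cnt = 0
Initialize: values = [2, 10, 17, 12, 10, 16, 20]
Entering loop: for x in values:

After execution: cnt = 4
4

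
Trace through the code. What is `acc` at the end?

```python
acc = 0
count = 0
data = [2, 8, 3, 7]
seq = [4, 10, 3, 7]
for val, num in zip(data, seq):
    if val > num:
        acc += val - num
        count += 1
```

Let's trace through this code step by step.

Initialize: acc = 0
Initialize: count = 0
Initialize: data = [2, 8, 3, 7]
Initialize: seq = [4, 10, 3, 7]
Entering loop: for val, num in zip(data, seq):

After execution: acc = 0
0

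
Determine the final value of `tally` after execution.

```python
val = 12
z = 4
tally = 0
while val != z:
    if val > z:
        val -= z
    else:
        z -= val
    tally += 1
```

Let's trace through this code step by step.

Initialize: val = 12
Initialize: z = 4
Initialize: tally = 0
Entering loop: while val != z:

After execution: tally = 2
2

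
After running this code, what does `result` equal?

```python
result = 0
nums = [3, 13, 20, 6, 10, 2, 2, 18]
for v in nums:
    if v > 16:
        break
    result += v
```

Let's trace through this code step by step.

Initialize: result = 0
Initialize: nums = [3, 13, 20, 6, 10, 2, 2, 18]
Entering loop: for v in nums:

After execution: result = 16
16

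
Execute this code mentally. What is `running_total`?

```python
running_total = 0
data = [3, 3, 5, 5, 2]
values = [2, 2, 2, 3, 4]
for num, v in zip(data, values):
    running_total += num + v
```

Let's trace through this code step by step.

Initialize: running_total = 0
Initialize: data = [3, 3, 5, 5, 2]
Initialize: values = [2, 2, 2, 3, 4]
Entering loop: for num, v in zip(data, values):

After execution: running_total = 31
31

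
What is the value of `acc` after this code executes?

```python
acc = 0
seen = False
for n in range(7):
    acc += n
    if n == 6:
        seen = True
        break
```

Let's trace through this code step by step.

Initialize: acc = 0
Initialize: seen = False
Entering loop: for n in range(7):

After execution: acc = 21
21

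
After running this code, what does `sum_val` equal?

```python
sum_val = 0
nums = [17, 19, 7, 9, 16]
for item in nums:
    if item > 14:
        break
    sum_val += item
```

Let's trace through this code step by step.

Initialize: sum_val = 0
Initialize: nums = [17, 19, 7, 9, 16]
Entering loop: for item in nums:

After execution: sum_val = 0
0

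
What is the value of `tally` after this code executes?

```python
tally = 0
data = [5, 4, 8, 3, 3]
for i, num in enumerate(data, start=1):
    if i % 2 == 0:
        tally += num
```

Let's trace through this code step by step.

Initialize: tally = 0
Initialize: data = [5, 4, 8, 3, 3]
Entering loop: for i, num in enumerate(data, start=1):

After execution: tally = 7
7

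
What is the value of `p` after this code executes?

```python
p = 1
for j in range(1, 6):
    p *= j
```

Let's trace through this code step by step.

Initialize: p = 1
Entering loop: for j in range(1, 6):

After execution: p = 120
120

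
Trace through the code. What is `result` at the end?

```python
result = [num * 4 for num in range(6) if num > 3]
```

Let's trace through this code step by step.

Initialize: result = [num * 4 for num in range(6) if num > 3]

After execution: result = [16, 20]
[16, 20]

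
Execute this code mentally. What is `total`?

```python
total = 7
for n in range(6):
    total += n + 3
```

Let's trace through this code step by step.

Initialize: total = 7
Entering loop: for n in range(6):

After execution: total = 40
40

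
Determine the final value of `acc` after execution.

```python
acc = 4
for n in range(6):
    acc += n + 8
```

Let's trace through this code step by step.

Initialize: acc = 4
Entering loop: for n in range(6):

After execution: acc = 67
67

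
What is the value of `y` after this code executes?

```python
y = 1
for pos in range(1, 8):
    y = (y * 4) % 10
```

Let's trace through this code step by step.

Initialize: y = 1
Entering loop: for pos in range(1, 8):

After execution: y = 4
4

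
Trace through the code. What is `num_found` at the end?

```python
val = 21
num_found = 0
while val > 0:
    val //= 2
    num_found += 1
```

Let's trace through this code step by step.

Initialize: val = 21
Initialize: num_found = 0
Entering loop: while val > 0:

After execution: num_found = 5
5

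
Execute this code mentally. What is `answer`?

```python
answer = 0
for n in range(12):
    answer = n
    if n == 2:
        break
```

Let's trace through this code step by step.

Initialize: answer = 0
Entering loop: for n in range(12):

After execution: answer = 2
2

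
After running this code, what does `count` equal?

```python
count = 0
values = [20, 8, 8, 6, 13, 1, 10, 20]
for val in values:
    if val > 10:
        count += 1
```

Let's trace through this code step by step.

Initialize: count = 0
Initialize: values = [20, 8, 8, 6, 13, 1, 10, 20]
Entering loop: for val in values:

After execution: count = 3
3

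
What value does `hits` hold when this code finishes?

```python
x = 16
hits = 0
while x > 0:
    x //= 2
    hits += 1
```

Let's trace through this code step by step.

Initialize: x = 16
Initialize: hits = 0
Entering loop: while x > 0:

After execution: hits = 5
5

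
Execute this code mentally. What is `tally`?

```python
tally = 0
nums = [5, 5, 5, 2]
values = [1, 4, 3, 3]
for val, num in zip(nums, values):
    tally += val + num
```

Let's trace through this code step by step.

Initialize: tally = 0
Initialize: nums = [5, 5, 5, 2]
Initialize: values = [1, 4, 3, 3]
Entering loop: for val, num in zip(nums, values):

After execution: tally = 28
28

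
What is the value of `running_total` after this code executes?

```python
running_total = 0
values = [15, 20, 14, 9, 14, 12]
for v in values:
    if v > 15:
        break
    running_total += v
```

Let's trace through this code step by step.

Initialize: running_total = 0
Initialize: values = [15, 20, 14, 9, 14, 12]
Entering loop: for v in values:

After execution: running_total = 15
15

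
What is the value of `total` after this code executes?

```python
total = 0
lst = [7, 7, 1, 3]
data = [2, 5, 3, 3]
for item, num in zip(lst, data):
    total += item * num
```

Let's trace through this code step by step.

Initialize: total = 0
Initialize: lst = [7, 7, 1, 3]
Initialize: data = [2, 5, 3, 3]
Entering loop: for item, num in zip(lst, data):

After execution: total = 61
61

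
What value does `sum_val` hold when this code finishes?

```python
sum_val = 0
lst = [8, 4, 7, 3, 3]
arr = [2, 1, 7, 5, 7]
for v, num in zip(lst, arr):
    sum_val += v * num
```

Let's trace through this code step by step.

Initialize: sum_val = 0
Initialize: lst = [8, 4, 7, 3, 3]
Initialize: arr = [2, 1, 7, 5, 7]
Entering loop: for v, num in zip(lst, arr):

After execution: sum_val = 105
105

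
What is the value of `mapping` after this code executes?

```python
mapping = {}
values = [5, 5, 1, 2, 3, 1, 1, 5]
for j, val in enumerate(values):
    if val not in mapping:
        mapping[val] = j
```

Let's trace through this code step by step.

Initialize: mapping = {}
Initialize: values = [5, 5, 1, 2, 3, 1, 1, 5]
Entering loop: for j, val in enumerate(values):

After execution: mapping = {5: 0, 1: 2, 2: 3, 3: 4}
{5: 0, 1: 2, 2: 3, 3: 4}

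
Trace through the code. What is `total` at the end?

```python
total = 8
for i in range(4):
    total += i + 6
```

Let's trace through this code step by step.

Initialize: total = 8
Entering loop: for i in range(4):

After execution: total = 38
38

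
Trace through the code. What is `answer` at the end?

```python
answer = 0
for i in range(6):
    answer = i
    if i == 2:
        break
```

Let's trace through this code step by step.

Initialize: answer = 0
Entering loop: for i in range(6):

After execution: answer = 2
2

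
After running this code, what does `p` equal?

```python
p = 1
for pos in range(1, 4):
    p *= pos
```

Let's trace through this code step by step.

Initialize: p = 1
Entering loop: for pos in range(1, 4):

After execution: p = 6
6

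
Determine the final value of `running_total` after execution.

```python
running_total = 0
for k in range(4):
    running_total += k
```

Let's trace through this code step by step.

Initialize: running_total = 0
Entering loop: for k in range(4):

After execution: running_total = 6
6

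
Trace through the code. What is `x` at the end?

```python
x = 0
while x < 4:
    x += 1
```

Let's trace through this code step by step.

Initialize: x = 0
Entering loop: while x < 4:

After execution: x = 4
4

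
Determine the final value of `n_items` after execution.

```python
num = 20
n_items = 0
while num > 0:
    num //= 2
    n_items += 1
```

Let's trace through this code step by step.

Initialize: num = 20
Initialize: n_items = 0
Entering loop: while num > 0:

After execution: n_items = 5
5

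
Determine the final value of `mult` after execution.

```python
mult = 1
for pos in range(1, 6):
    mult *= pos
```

Let's trace through this code step by step.

Initialize: mult = 1
Entering loop: for pos in range(1, 6):

After execution: mult = 120
120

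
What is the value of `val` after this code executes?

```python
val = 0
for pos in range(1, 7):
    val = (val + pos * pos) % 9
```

Let's trace through this code step by step.

Initialize: val = 0
Entering loop: for pos in range(1, 7):

After execution: val = 1
1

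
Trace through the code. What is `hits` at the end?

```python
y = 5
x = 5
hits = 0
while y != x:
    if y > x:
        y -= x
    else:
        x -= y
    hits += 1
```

Let's trace through this code step by step.

Initialize: y = 5
Initialize: x = 5
Initialize: hits = 0
Entering loop: while y != x:

After execution: hits = 0
0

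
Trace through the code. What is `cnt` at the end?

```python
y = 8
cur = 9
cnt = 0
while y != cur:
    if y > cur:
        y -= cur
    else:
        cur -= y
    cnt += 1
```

Let's trace through this code step by step.

Initialize: y = 8
Initialize: cur = 9
Initialize: cnt = 0
Entering loop: while y != cur:

After execution: cnt = 8
8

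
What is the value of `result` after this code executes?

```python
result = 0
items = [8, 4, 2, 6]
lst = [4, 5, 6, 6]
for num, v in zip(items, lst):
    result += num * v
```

Let's trace through this code step by step.

Initialize: result = 0
Initialize: items = [8, 4, 2, 6]
Initialize: lst = [4, 5, 6, 6]
Entering loop: for num, v in zip(items, lst):

After execution: result = 100
100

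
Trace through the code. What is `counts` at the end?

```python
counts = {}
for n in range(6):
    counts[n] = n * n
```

Let's trace through this code step by step.

Initialize: counts = {}
Entering loop: for n in range(6):

After execution: counts = {0: 0, 1: 1, 2: 4, 3: 9, 4: 16, 5: 25}
{0: 0, 1: 1, 2: 4, 3: 9, 4: 16, 5: 25}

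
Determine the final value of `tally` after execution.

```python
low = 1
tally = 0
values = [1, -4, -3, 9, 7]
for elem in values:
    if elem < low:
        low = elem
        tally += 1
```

Let's trace through this code step by step.

Initialize: low = 1
Initialize: tally = 0
Initialize: values = [1, -4, -3, 9, 7]
Entering loop: for elem in values:

After execution: tally = 1
1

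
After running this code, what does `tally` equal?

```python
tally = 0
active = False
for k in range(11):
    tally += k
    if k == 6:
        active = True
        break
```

Let's trace through this code step by step.

Initialize: tally = 0
Initialize: active = False
Entering loop: for k in range(11):

After execution: tally = 21
21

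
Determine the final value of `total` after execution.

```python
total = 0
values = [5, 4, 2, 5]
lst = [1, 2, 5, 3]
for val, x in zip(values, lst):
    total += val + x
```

Let's trace through this code step by step.

Initialize: total = 0
Initialize: values = [5, 4, 2, 5]
Initialize: lst = [1, 2, 5, 3]
Entering loop: for val, x in zip(values, lst):

After execution: total = 27
27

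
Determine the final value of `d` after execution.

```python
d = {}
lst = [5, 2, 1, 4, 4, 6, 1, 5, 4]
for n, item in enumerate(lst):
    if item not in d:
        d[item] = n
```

Let's trace through this code step by step.

Initialize: d = {}
Initialize: lst = [5, 2, 1, 4, 4, 6, 1, 5, 4]
Entering loop: for n, item in enumerate(lst):

After execution: d = {5: 0, 2: 1, 1: 2, 4: 3, 6: 5}
{5: 0, 2: 1, 1: 2, 4: 3, 6: 5}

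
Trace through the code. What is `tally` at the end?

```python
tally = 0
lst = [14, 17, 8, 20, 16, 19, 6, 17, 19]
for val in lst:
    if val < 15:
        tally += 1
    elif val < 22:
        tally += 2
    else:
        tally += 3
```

Let's trace through this code step by step.

Initialize: tally = 0
Initialize: lst = [14, 17, 8, 20, 16, 19, 6, 17, 19]
Entering loop: for val in lst:

After execution: tally = 15
15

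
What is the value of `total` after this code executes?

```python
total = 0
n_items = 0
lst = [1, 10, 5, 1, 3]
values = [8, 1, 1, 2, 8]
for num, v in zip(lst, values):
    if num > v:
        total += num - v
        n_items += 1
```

Let's trace through this code step by step.

Initialize: total = 0
Initialize: n_items = 0
Initialize: lst = [1, 10, 5, 1, 3]
Initialize: values = [8, 1, 1, 2, 8]
Entering loop: for num, v in zip(lst, values):

After execution: total = 13
13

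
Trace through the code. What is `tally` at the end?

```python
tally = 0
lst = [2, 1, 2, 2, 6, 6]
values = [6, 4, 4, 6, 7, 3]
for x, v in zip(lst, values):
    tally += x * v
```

Let's trace through this code step by step.

Initialize: tally = 0
Initialize: lst = [2, 1, 2, 2, 6, 6]
Initialize: values = [6, 4, 4, 6, 7, 3]
Entering loop: for x, v in zip(lst, values):

After execution: tally = 96
96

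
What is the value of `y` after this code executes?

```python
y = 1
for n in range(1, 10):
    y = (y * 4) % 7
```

Let's trace through this code step by step.

Initialize: y = 1
Entering loop: for n in range(1, 10):

After execution: y = 1
1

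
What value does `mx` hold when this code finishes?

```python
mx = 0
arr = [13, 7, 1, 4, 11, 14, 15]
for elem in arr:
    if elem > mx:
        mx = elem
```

Let's trace through this code step by step.

Initialize: mx = 0
Initialize: arr = [13, 7, 1, 4, 11, 14, 15]
Entering loop: for elem in arr:

After execution: mx = 15
15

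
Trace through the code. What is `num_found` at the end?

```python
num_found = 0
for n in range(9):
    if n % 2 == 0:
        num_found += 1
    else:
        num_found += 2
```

Let's trace through this code step by step.

Initialize: num_found = 0
Entering loop: for n in range(9):

After execution: num_found = 13
13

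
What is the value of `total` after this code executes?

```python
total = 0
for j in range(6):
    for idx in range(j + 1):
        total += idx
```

Let's trace through this code step by step.

Initialize: total = 0
Entering loop: for j in range(6):

After execution: total = 35
35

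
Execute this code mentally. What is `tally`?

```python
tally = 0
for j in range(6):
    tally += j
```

Let's trace through this code step by step.

Initialize: tally = 0
Entering loop: for j in range(6):

After execution: tally = 15
15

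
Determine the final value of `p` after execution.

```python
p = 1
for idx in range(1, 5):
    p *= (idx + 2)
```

Let's trace through this code step by step.

Initialize: p = 1
Entering loop: for idx in range(1, 5):

After execution: p = 360
360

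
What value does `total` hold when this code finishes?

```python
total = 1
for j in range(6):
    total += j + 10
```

Let's trace through this code step by step.

Initialize: total = 1
Entering loop: for j in range(6):

After execution: total = 76
76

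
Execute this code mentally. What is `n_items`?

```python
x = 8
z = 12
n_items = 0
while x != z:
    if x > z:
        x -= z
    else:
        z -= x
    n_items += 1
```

Let's trace through this code step by step.

Initialize: x = 8
Initialize: z = 12
Initialize: n_items = 0
Entering loop: while x != z:

After execution: n_items = 2
2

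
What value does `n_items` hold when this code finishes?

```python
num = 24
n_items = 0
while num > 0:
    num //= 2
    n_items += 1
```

Let's trace through this code step by step.

Initialize: num = 24
Initialize: n_items = 0
Entering loop: while num > 0:

After execution: n_items = 5
5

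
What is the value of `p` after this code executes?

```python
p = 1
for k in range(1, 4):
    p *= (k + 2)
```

Let's trace through this code step by step.

Initialize: p = 1
Entering loop: for k in range(1, 4):

After execution: p = 60
60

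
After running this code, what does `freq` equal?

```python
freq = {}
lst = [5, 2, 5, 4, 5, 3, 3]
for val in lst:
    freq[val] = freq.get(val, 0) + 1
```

Let's trace through this code step by step.

Initialize: freq = {}
Initialize: lst = [5, 2, 5, 4, 5, 3, 3]
Entering loop: for val in lst:

After execution: freq = {5: 3, 2: 1, 4: 1, 3: 2}
{5: 3, 2: 1, 4: 1, 3: 2}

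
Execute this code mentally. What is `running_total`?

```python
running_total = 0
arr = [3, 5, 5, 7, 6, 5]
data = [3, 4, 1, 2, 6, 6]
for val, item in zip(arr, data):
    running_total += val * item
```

Let's trace through this code step by step.

Initialize: running_total = 0
Initialize: arr = [3, 5, 5, 7, 6, 5]
Initialize: data = [3, 4, 1, 2, 6, 6]
Entering loop: for val, item in zip(arr, data):

After execution: running_total = 114
114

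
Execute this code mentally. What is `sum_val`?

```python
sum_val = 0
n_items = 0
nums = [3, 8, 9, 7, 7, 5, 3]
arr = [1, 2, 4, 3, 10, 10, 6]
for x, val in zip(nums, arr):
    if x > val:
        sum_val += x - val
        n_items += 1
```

Let's trace through this code step by step.

Initialize: sum_val = 0
Initialize: n_items = 0
Initialize: nums = [3, 8, 9, 7, 7, 5, 3]
Initialize: arr = [1, 2, 4, 3, 10, 10, 6]
Entering loop: for x, val in zip(nums, arr):

After execution: sum_val = 17
17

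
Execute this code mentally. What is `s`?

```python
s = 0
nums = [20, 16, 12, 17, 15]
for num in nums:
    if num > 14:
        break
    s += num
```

Let's trace through this code step by step.

Initialize: s = 0
Initialize: nums = [20, 16, 12, 17, 15]
Entering loop: for num in nums:

After execution: s = 0
0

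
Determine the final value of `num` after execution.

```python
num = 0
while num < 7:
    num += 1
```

Let's trace through this code step by step.

Initialize: num = 0
Entering loop: while num < 7:

After execution: num = 7
7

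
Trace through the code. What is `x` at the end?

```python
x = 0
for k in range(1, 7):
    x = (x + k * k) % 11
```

Let's trace through this code step by step.

Initialize: x = 0
Entering loop: for k in range(1, 7):

After execution: x = 3
3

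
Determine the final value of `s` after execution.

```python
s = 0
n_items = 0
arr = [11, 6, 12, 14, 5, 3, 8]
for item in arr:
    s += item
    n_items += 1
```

Let's trace through this code step by step.

Initialize: s = 0
Initialize: n_items = 0
Initialize: arr = [11, 6, 12, 14, 5, 3, 8]
Entering loop: for item in arr:

After execution: s = 59
59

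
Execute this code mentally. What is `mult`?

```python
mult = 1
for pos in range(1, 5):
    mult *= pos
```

Let's trace through this code step by step.

Initialize: mult = 1
Entering loop: for pos in range(1, 5):

After execution: mult = 24
24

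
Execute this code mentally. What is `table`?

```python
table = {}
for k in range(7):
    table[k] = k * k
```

Let's trace through this code step by step.

Initialize: table = {}
Entering loop: for k in range(7):

After execution: table = {0: 0, 1: 1, 2: 4, 3: 9, 4: 16, 5: 25, 6: 36}
{0: 0, 1: 1, 2: 4, 3: 9, 4: 16, 5: 25, 6: 36}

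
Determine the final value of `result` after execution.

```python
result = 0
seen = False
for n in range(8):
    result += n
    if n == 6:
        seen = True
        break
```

Let's trace through this code step by step.

Initialize: result = 0
Initialize: seen = False
Entering loop: for n in range(8):

After execution: result = 21
21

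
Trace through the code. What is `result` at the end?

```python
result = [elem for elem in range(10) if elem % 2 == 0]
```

Let's trace through this code step by step.

Initialize: result = [elem for elem in range(10) if elem % 2 == 0]

After execution: result = [0, 2, 4, 6, 8]
[0, 2, 4, 6, 8]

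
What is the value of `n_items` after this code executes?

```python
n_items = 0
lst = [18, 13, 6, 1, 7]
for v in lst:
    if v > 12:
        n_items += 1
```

Let's trace through this code step by step.

Initialize: n_items = 0
Initialize: lst = [18, 13, 6, 1, 7]
Entering loop: for v in lst:

After execution: n_items = 2
2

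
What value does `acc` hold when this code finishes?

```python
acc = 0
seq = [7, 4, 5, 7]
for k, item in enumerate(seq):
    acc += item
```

Let's trace through this code step by step.

Initialize: acc = 0
Initialize: seq = [7, 4, 5, 7]
Entering loop: for k, item in enumerate(seq):

After execution: acc = 23
23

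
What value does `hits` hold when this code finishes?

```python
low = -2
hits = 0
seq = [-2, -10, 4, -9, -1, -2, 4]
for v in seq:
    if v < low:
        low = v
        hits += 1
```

Let's trace through this code step by step.

Initialize: low = -2
Initialize: hits = 0
Initialize: seq = [-2, -10, 4, -9, -1, -2, 4]
Entering loop: for v in seq:

After execution: hits = 1
1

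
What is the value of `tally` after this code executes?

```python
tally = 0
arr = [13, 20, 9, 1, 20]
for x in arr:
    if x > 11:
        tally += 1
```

Let's trace through this code step by step.

Initialize: tally = 0
Initialize: arr = [13, 20, 9, 1, 20]
Entering loop: for x in arr:

After execution: tally = 3
3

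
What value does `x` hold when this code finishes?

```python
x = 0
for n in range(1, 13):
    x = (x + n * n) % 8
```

Let's trace through this code step by step.

Initialize: x = 0
Entering loop: for n in range(1, 13):

After execution: x = 2
2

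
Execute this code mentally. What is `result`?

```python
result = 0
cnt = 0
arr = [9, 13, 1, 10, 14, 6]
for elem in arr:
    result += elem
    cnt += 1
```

Let's trace through this code step by step.

Initialize: result = 0
Initialize: cnt = 0
Initialize: arr = [9, 13, 1, 10, 14, 6]
Entering loop: for elem in arr:

After execution: result = 53
53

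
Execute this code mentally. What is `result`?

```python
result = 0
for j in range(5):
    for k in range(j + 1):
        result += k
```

Let's trace through this code step by step.

Initialize: result = 0
Entering loop: for j in range(5):

After execution: result = 20
20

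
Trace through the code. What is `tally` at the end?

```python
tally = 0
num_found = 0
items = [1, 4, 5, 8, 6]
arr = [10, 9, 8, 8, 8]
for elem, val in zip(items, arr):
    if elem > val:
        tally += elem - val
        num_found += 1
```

Let's trace through this code step by step.

Initialize: tally = 0
Initialize: num_found = 0
Initialize: items = [1, 4, 5, 8, 6]
Initialize: arr = [10, 9, 8, 8, 8]
Entering loop: for elem, val in zip(items, arr):

After execution: tally = 0
0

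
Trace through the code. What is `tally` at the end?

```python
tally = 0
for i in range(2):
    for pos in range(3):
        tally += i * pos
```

Let's trace through this code step by step.

Initialize: tally = 0
Entering loop: for i in range(2):

After execution: tally = 3
3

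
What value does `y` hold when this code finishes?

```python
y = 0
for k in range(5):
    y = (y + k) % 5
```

Let's trace through this code step by step.

Initialize: y = 0
Entering loop: for k in range(5):

After execution: y = 0
0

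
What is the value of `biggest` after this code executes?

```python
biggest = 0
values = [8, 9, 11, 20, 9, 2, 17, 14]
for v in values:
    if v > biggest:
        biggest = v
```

Let's trace through this code step by step.

Initialize: biggest = 0
Initialize: values = [8, 9, 11, 20, 9, 2, 17, 14]
Entering loop: for v in values:

After execution: biggest = 20
20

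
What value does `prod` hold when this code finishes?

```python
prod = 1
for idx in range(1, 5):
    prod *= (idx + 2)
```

Let's trace through this code step by step.

Initialize: prod = 1
Entering loop: for idx in range(1, 5):

After execution: prod = 360
360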